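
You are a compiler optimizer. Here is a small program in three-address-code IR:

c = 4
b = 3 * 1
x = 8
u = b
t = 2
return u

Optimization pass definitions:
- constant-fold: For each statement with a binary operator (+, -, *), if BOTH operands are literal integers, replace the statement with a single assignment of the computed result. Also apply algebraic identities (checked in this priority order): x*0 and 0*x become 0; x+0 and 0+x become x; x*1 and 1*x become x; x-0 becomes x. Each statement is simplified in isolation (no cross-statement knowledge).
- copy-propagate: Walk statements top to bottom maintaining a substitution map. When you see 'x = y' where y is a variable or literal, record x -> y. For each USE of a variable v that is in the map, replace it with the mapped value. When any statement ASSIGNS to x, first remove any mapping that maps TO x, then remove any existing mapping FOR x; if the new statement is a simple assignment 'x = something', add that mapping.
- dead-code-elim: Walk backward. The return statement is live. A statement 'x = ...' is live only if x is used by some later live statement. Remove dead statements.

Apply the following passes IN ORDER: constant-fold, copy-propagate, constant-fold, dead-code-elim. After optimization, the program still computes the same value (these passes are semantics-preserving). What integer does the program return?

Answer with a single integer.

Initial IR:
  c = 4
  b = 3 * 1
  x = 8
  u = b
  t = 2
  return u
After constant-fold (6 stmts):
  c = 4
  b = 3
  x = 8
  u = b
  t = 2
  return u
After copy-propagate (6 stmts):
  c = 4
  b = 3
  x = 8
  u = 3
  t = 2
  return 3
After constant-fold (6 stmts):
  c = 4
  b = 3
  x = 8
  u = 3
  t = 2
  return 3
After dead-code-elim (1 stmts):
  return 3
Evaluate:
  c = 4  =>  c = 4
  b = 3 * 1  =>  b = 3
  x = 8  =>  x = 8
  u = b  =>  u = 3
  t = 2  =>  t = 2
  return u = 3

Answer: 3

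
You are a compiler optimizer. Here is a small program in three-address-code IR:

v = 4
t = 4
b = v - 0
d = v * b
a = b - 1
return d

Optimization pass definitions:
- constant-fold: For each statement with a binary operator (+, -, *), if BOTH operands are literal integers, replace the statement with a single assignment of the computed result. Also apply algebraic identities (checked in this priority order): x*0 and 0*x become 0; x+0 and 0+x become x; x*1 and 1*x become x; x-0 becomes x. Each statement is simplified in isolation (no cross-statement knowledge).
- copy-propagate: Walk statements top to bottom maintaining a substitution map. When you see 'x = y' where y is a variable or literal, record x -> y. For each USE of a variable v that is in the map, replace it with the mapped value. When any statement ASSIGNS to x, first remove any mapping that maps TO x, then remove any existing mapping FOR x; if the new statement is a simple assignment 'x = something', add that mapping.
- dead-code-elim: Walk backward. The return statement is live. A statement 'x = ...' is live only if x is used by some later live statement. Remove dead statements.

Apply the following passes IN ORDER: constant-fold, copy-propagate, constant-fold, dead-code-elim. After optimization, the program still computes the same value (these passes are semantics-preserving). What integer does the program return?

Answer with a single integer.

Answer: 16

Derivation:
Initial IR:
  v = 4
  t = 4
  b = v - 0
  d = v * b
  a = b - 1
  return d
After constant-fold (6 stmts):
  v = 4
  t = 4
  b = v
  d = v * b
  a = b - 1
  return d
After copy-propagate (6 stmts):
  v = 4
  t = 4
  b = 4
  d = 4 * 4
  a = 4 - 1
  return d
After constant-fold (6 stmts):
  v = 4
  t = 4
  b = 4
  d = 16
  a = 3
  return d
After dead-code-elim (2 stmts):
  d = 16
  return d
Evaluate:
  v = 4  =>  v = 4
  t = 4  =>  t = 4
  b = v - 0  =>  b = 4
  d = v * b  =>  d = 16
  a = b - 1  =>  a = 3
  return d = 16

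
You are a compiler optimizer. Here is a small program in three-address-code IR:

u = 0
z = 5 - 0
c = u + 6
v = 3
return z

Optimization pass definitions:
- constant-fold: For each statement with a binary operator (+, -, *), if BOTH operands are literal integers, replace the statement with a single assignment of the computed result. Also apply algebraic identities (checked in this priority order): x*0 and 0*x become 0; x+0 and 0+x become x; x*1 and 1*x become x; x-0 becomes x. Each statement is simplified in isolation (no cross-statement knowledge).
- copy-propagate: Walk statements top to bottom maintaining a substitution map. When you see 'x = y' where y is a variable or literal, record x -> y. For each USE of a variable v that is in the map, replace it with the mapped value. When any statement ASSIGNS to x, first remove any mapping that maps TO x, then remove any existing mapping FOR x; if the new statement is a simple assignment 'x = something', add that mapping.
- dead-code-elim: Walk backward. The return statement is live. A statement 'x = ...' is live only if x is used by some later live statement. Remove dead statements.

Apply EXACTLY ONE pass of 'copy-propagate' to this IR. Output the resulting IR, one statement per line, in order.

Applying copy-propagate statement-by-statement:
  [1] u = 0  (unchanged)
  [2] z = 5 - 0  (unchanged)
  [3] c = u + 6  -> c = 0 + 6
  [4] v = 3  (unchanged)
  [5] return z  (unchanged)
Result (5 stmts):
  u = 0
  z = 5 - 0
  c = 0 + 6
  v = 3
  return z

Answer: u = 0
z = 5 - 0
c = 0 + 6
v = 3
return z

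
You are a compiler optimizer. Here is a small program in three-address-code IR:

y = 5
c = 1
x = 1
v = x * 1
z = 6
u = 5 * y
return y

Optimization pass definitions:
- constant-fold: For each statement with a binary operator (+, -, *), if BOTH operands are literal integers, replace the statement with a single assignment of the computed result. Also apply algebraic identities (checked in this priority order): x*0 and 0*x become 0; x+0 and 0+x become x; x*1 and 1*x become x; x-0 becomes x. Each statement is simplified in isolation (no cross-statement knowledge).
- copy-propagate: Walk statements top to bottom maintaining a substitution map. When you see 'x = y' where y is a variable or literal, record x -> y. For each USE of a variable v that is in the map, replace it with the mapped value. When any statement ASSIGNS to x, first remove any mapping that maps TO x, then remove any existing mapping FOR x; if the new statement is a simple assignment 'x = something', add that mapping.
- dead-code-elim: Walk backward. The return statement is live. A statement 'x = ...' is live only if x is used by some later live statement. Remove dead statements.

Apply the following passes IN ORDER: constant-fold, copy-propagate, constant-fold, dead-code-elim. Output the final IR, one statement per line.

Initial IR:
  y = 5
  c = 1
  x = 1
  v = x * 1
  z = 6
  u = 5 * y
  return y
After constant-fold (7 stmts):
  y = 5
  c = 1
  x = 1
  v = x
  z = 6
  u = 5 * y
  return y
After copy-propagate (7 stmts):
  y = 5
  c = 1
  x = 1
  v = 1
  z = 6
  u = 5 * 5
  return 5
After constant-fold (7 stmts):
  y = 5
  c = 1
  x = 1
  v = 1
  z = 6
  u = 25
  return 5
After dead-code-elim (1 stmts):
  return 5

Answer: return 5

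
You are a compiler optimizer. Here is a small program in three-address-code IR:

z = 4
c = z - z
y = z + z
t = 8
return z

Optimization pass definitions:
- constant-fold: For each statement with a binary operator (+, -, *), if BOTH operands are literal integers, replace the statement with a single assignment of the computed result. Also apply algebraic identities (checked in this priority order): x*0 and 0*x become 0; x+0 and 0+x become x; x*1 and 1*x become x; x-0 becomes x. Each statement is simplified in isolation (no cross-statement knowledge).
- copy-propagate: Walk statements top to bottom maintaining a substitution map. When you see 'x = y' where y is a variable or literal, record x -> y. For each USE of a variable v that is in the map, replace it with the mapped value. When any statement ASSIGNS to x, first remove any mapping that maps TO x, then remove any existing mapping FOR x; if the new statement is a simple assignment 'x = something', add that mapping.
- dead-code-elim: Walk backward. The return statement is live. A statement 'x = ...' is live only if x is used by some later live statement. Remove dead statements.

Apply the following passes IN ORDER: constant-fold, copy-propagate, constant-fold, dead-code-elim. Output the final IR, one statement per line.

Answer: return 4

Derivation:
Initial IR:
  z = 4
  c = z - z
  y = z + z
  t = 8
  return z
After constant-fold (5 stmts):
  z = 4
  c = z - z
  y = z + z
  t = 8
  return z
After copy-propagate (5 stmts):
  z = 4
  c = 4 - 4
  y = 4 + 4
  t = 8
  return 4
After constant-fold (5 stmts):
  z = 4
  c = 0
  y = 8
  t = 8
  return 4
After dead-code-elim (1 stmts):
  return 4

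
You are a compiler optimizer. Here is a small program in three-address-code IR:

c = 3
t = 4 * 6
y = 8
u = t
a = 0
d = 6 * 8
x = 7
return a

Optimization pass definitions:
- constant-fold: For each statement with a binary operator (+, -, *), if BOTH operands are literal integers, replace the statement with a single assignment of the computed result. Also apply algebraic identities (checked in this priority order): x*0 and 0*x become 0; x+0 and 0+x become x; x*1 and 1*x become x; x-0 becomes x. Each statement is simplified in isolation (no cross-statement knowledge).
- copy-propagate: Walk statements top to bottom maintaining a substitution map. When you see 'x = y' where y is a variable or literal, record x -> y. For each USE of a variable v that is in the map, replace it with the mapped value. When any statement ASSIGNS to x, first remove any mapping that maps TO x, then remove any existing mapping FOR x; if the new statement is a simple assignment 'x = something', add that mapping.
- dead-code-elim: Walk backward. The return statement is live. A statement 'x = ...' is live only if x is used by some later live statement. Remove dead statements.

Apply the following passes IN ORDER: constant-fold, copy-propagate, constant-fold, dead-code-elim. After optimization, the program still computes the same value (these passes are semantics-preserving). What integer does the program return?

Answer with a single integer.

Answer: 0

Derivation:
Initial IR:
  c = 3
  t = 4 * 6
  y = 8
  u = t
  a = 0
  d = 6 * 8
  x = 7
  return a
After constant-fold (8 stmts):
  c = 3
  t = 24
  y = 8
  u = t
  a = 0
  d = 48
  x = 7
  return a
After copy-propagate (8 stmts):
  c = 3
  t = 24
  y = 8
  u = 24
  a = 0
  d = 48
  x = 7
  return 0
After constant-fold (8 stmts):
  c = 3
  t = 24
  y = 8
  u = 24
  a = 0
  d = 48
  x = 7
  return 0
After dead-code-elim (1 stmts):
  return 0
Evaluate:
  c = 3  =>  c = 3
  t = 4 * 6  =>  t = 24
  y = 8  =>  y = 8
  u = t  =>  u = 24
  a = 0  =>  a = 0
  d = 6 * 8  =>  d = 48
  x = 7  =>  x = 7
  return a = 0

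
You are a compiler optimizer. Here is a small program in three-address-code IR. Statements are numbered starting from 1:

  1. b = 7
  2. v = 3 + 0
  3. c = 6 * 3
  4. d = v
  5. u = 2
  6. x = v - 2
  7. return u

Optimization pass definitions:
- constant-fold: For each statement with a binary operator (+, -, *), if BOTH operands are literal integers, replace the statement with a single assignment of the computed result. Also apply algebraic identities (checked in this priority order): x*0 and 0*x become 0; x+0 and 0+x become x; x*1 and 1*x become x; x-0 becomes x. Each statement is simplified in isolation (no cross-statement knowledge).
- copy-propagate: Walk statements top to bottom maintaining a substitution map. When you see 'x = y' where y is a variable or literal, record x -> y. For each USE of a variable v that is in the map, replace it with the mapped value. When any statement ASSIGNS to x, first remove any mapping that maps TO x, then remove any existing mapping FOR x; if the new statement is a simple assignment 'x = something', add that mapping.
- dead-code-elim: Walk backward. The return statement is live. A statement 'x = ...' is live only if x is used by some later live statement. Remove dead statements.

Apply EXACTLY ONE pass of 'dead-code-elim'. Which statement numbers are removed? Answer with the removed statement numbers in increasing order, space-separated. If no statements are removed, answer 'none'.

Answer: 1 2 3 4 6

Derivation:
Backward liveness scan:
Stmt 1 'b = 7': DEAD (b not in live set [])
Stmt 2 'v = 3 + 0': DEAD (v not in live set [])
Stmt 3 'c = 6 * 3': DEAD (c not in live set [])
Stmt 4 'd = v': DEAD (d not in live set [])
Stmt 5 'u = 2': KEEP (u is live); live-in = []
Stmt 6 'x = v - 2': DEAD (x not in live set ['u'])
Stmt 7 'return u': KEEP (return); live-in = ['u']
Removed statement numbers: [1, 2, 3, 4, 6]
Surviving IR:
  u = 2
  return u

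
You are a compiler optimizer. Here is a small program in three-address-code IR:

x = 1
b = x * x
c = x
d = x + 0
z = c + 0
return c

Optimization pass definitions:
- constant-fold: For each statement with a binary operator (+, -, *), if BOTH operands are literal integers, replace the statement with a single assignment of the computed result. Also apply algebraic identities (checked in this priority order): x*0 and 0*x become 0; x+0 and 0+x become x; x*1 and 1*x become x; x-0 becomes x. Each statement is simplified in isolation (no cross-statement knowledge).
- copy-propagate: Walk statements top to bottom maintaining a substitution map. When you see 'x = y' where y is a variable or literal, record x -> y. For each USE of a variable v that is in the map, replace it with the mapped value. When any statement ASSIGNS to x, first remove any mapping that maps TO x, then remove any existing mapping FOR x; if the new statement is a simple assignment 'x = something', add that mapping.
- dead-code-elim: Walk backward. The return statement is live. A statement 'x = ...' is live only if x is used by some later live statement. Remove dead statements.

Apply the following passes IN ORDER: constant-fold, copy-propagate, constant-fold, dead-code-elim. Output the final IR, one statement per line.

Answer: return 1

Derivation:
Initial IR:
  x = 1
  b = x * x
  c = x
  d = x + 0
  z = c + 0
  return c
After constant-fold (6 stmts):
  x = 1
  b = x * x
  c = x
  d = x
  z = c
  return c
After copy-propagate (6 stmts):
  x = 1
  b = 1 * 1
  c = 1
  d = 1
  z = 1
  return 1
After constant-fold (6 stmts):
  x = 1
  b = 1
  c = 1
  d = 1
  z = 1
  return 1
After dead-code-elim (1 stmts):
  return 1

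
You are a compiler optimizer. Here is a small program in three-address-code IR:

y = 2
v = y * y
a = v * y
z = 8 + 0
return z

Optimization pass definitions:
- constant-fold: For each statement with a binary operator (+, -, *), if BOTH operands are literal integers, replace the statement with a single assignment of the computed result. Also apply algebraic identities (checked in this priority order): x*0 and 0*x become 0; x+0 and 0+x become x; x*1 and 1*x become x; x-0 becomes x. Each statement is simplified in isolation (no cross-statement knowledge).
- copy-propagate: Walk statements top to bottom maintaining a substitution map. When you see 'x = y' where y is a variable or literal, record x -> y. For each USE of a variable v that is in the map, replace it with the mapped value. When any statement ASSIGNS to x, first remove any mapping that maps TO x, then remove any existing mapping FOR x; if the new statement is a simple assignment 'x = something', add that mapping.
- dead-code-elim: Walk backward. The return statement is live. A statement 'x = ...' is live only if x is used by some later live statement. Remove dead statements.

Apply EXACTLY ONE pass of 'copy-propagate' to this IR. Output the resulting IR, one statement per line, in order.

Answer: y = 2
v = 2 * 2
a = v * 2
z = 8 + 0
return z

Derivation:
Applying copy-propagate statement-by-statement:
  [1] y = 2  (unchanged)
  [2] v = y * y  -> v = 2 * 2
  [3] a = v * y  -> a = v * 2
  [4] z = 8 + 0  (unchanged)
  [5] return z  (unchanged)
Result (5 stmts):
  y = 2
  v = 2 * 2
  a = v * 2
  z = 8 + 0
  return z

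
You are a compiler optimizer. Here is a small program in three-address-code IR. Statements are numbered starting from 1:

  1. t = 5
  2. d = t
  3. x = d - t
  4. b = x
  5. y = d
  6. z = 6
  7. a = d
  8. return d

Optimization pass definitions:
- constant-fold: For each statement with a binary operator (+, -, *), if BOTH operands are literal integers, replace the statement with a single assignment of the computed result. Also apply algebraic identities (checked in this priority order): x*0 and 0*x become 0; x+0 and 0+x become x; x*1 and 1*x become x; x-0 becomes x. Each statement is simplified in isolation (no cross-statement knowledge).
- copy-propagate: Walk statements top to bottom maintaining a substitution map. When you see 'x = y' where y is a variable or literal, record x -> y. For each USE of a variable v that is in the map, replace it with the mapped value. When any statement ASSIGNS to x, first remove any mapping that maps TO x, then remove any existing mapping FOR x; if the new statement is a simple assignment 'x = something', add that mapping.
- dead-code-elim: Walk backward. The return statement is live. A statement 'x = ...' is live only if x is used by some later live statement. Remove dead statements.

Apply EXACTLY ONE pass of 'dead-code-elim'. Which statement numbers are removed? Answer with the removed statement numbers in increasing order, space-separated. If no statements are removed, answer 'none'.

Backward liveness scan:
Stmt 1 't = 5': KEEP (t is live); live-in = []
Stmt 2 'd = t': KEEP (d is live); live-in = ['t']
Stmt 3 'x = d - t': DEAD (x not in live set ['d'])
Stmt 4 'b = x': DEAD (b not in live set ['d'])
Stmt 5 'y = d': DEAD (y not in live set ['d'])
Stmt 6 'z = 6': DEAD (z not in live set ['d'])
Stmt 7 'a = d': DEAD (a not in live set ['d'])
Stmt 8 'return d': KEEP (return); live-in = ['d']
Removed statement numbers: [3, 4, 5, 6, 7]
Surviving IR:
  t = 5
  d = t
  return d

Answer: 3 4 5 6 7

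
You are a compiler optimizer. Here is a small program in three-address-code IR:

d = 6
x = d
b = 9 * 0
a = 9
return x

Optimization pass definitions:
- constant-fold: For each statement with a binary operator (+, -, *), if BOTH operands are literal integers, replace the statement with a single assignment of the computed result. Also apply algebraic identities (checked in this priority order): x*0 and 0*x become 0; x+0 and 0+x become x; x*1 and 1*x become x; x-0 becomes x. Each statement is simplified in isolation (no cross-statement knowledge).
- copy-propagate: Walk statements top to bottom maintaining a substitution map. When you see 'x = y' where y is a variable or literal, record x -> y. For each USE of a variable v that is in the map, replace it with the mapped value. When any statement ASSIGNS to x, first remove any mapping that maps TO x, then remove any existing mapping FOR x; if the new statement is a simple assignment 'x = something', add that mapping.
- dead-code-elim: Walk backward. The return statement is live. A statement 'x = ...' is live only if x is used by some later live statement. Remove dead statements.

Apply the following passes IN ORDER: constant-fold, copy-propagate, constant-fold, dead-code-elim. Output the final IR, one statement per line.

Initial IR:
  d = 6
  x = d
  b = 9 * 0
  a = 9
  return x
After constant-fold (5 stmts):
  d = 6
  x = d
  b = 0
  a = 9
  return x
After copy-propagate (5 stmts):
  d = 6
  x = 6
  b = 0
  a = 9
  return 6
After constant-fold (5 stmts):
  d = 6
  x = 6
  b = 0
  a = 9
  return 6
After dead-code-elim (1 stmts):
  return 6

Answer: return 6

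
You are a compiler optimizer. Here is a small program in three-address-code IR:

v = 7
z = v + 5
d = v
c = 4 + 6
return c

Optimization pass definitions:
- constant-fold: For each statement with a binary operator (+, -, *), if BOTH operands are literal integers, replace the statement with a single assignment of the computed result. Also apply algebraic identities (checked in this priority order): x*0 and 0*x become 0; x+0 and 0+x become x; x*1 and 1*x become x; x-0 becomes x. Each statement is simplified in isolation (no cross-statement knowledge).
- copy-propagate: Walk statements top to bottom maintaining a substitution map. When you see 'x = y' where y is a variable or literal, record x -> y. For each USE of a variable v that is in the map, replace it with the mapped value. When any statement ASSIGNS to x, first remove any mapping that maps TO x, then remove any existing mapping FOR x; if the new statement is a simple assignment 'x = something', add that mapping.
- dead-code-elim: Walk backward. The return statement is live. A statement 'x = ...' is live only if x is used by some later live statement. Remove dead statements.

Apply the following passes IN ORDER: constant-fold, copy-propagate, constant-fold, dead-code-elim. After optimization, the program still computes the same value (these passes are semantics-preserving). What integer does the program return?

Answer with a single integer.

Initial IR:
  v = 7
  z = v + 5
  d = v
  c = 4 + 6
  return c
After constant-fold (5 stmts):
  v = 7
  z = v + 5
  d = v
  c = 10
  return c
After copy-propagate (5 stmts):
  v = 7
  z = 7 + 5
  d = 7
  c = 10
  return 10
After constant-fold (5 stmts):
  v = 7
  z = 12
  d = 7
  c = 10
  return 10
After dead-code-elim (1 stmts):
  return 10
Evaluate:
  v = 7  =>  v = 7
  z = v + 5  =>  z = 12
  d = v  =>  d = 7
  c = 4 + 6  =>  c = 10
  return c = 10

Answer: 10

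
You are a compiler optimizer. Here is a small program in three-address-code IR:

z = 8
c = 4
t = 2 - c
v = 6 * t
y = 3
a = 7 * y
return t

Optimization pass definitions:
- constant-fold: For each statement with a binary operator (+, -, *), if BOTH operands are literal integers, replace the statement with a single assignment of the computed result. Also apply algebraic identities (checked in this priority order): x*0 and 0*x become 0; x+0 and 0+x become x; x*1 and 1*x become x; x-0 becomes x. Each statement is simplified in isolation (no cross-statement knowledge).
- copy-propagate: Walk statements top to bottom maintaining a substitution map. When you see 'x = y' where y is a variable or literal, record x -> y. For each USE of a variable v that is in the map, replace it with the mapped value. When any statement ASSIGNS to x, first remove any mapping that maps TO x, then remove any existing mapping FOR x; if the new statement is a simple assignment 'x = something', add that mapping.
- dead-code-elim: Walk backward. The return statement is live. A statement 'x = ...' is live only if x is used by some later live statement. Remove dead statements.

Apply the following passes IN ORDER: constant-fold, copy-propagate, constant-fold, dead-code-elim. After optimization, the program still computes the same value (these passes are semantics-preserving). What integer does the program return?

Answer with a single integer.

Answer: -2

Derivation:
Initial IR:
  z = 8
  c = 4
  t = 2 - c
  v = 6 * t
  y = 3
  a = 7 * y
  return t
After constant-fold (7 stmts):
  z = 8
  c = 4
  t = 2 - c
  v = 6 * t
  y = 3
  a = 7 * y
  return t
After copy-propagate (7 stmts):
  z = 8
  c = 4
  t = 2 - 4
  v = 6 * t
  y = 3
  a = 7 * 3
  return t
After constant-fold (7 stmts):
  z = 8
  c = 4
  t = -2
  v = 6 * t
  y = 3
  a = 21
  return t
After dead-code-elim (2 stmts):
  t = -2
  return t
Evaluate:
  z = 8  =>  z = 8
  c = 4  =>  c = 4
  t = 2 - c  =>  t = -2
  v = 6 * t  =>  v = -12
  y = 3  =>  y = 3
  a = 7 * y  =>  a = 21
  return t = -2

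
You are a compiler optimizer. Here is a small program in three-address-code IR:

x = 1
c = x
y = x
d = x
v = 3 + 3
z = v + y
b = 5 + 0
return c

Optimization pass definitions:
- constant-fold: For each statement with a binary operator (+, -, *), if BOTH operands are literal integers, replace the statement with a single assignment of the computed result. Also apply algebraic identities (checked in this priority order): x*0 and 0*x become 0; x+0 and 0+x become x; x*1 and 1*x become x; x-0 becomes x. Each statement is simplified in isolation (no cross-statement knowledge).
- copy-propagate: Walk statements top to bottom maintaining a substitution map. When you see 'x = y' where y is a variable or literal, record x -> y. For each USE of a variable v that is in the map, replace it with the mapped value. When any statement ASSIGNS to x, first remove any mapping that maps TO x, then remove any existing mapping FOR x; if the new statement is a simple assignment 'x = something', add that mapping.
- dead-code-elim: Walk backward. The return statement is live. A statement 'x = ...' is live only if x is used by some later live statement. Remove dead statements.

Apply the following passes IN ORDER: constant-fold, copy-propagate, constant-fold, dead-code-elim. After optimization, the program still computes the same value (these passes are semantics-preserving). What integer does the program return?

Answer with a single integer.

Initial IR:
  x = 1
  c = x
  y = x
  d = x
  v = 3 + 3
  z = v + y
  b = 5 + 0
  return c
After constant-fold (8 stmts):
  x = 1
  c = x
  y = x
  d = x
  v = 6
  z = v + y
  b = 5
  return c
After copy-propagate (8 stmts):
  x = 1
  c = 1
  y = 1
  d = 1
  v = 6
  z = 6 + 1
  b = 5
  return 1
After constant-fold (8 stmts):
  x = 1
  c = 1
  y = 1
  d = 1
  v = 6
  z = 7
  b = 5
  return 1
After dead-code-elim (1 stmts):
  return 1
Evaluate:
  x = 1  =>  x = 1
  c = x  =>  c = 1
  y = x  =>  y = 1
  d = x  =>  d = 1
  v = 3 + 3  =>  v = 6
  z = v + y  =>  z = 7
  b = 5 + 0  =>  b = 5
  return c = 1

Answer: 1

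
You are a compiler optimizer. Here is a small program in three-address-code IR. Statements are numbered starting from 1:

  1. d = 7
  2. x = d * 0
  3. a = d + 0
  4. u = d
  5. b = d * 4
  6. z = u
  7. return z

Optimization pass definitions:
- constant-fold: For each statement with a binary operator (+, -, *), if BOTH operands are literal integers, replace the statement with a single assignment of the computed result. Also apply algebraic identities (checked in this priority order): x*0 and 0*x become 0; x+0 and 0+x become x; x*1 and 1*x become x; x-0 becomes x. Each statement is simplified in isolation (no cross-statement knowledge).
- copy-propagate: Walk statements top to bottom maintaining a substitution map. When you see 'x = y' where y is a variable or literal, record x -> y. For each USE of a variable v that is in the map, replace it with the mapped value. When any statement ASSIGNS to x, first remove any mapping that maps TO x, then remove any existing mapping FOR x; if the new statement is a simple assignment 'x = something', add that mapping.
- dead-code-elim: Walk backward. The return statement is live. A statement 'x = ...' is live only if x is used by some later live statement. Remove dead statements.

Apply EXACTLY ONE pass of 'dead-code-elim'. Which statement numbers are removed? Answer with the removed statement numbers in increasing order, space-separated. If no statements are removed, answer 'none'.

Answer: 2 3 5

Derivation:
Backward liveness scan:
Stmt 1 'd = 7': KEEP (d is live); live-in = []
Stmt 2 'x = d * 0': DEAD (x not in live set ['d'])
Stmt 3 'a = d + 0': DEAD (a not in live set ['d'])
Stmt 4 'u = d': KEEP (u is live); live-in = ['d']
Stmt 5 'b = d * 4': DEAD (b not in live set ['u'])
Stmt 6 'z = u': KEEP (z is live); live-in = ['u']
Stmt 7 'return z': KEEP (return); live-in = ['z']
Removed statement numbers: [2, 3, 5]
Surviving IR:
  d = 7
  u = d
  z = u
  return z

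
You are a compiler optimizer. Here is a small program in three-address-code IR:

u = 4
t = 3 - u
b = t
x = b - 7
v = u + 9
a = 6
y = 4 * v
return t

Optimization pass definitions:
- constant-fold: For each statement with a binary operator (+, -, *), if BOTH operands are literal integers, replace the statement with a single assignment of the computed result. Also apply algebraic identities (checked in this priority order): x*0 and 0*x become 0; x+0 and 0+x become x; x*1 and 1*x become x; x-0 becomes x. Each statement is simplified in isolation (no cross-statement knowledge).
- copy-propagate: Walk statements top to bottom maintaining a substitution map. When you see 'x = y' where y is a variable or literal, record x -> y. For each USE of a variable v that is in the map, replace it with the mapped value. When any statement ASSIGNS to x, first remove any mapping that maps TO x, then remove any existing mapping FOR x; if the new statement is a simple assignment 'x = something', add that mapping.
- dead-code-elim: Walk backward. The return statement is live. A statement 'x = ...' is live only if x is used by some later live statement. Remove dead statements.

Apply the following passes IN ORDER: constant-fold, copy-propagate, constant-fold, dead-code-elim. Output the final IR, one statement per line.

Initial IR:
  u = 4
  t = 3 - u
  b = t
  x = b - 7
  v = u + 9
  a = 6
  y = 4 * v
  return t
After constant-fold (8 stmts):
  u = 4
  t = 3 - u
  b = t
  x = b - 7
  v = u + 9
  a = 6
  y = 4 * v
  return t
After copy-propagate (8 stmts):
  u = 4
  t = 3 - 4
  b = t
  x = t - 7
  v = 4 + 9
  a = 6
  y = 4 * v
  return t
After constant-fold (8 stmts):
  u = 4
  t = -1
  b = t
  x = t - 7
  v = 13
  a = 6
  y = 4 * v
  return t
After dead-code-elim (2 stmts):
  t = -1
  return t

Answer: t = -1
return t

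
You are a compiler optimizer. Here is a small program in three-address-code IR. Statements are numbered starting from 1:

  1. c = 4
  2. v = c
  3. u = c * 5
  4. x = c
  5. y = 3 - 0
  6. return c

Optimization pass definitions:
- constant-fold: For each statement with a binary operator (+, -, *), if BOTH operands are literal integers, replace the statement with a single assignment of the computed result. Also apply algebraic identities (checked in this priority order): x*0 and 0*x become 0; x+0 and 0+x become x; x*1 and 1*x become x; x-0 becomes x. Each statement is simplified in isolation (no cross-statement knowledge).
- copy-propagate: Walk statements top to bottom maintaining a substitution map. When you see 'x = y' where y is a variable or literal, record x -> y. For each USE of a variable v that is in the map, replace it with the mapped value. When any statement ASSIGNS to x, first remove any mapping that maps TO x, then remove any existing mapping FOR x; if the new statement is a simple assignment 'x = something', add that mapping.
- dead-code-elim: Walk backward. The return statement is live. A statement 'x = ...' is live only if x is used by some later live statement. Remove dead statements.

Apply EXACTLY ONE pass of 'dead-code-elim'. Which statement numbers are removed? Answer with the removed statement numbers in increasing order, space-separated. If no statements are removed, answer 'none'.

Backward liveness scan:
Stmt 1 'c = 4': KEEP (c is live); live-in = []
Stmt 2 'v = c': DEAD (v not in live set ['c'])
Stmt 3 'u = c * 5': DEAD (u not in live set ['c'])
Stmt 4 'x = c': DEAD (x not in live set ['c'])
Stmt 5 'y = 3 - 0': DEAD (y not in live set ['c'])
Stmt 6 'return c': KEEP (return); live-in = ['c']
Removed statement numbers: [2, 3, 4, 5]
Surviving IR:
  c = 4
  return c

Answer: 2 3 4 5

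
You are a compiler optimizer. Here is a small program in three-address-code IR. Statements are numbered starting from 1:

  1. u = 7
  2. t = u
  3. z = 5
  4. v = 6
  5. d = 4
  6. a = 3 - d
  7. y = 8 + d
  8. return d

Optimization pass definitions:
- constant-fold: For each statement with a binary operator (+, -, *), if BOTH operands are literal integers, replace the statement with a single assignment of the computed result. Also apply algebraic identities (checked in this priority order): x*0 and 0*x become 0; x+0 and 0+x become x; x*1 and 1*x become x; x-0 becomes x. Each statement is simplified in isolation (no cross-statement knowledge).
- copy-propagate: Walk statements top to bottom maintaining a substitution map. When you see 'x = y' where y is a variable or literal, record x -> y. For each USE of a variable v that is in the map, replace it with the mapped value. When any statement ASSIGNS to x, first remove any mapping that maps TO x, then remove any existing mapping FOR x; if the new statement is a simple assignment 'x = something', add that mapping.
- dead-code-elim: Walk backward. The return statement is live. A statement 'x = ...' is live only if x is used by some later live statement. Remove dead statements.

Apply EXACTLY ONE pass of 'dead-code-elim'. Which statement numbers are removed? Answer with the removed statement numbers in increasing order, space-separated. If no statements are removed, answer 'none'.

Answer: 1 2 3 4 6 7

Derivation:
Backward liveness scan:
Stmt 1 'u = 7': DEAD (u not in live set [])
Stmt 2 't = u': DEAD (t not in live set [])
Stmt 3 'z = 5': DEAD (z not in live set [])
Stmt 4 'v = 6': DEAD (v not in live set [])
Stmt 5 'd = 4': KEEP (d is live); live-in = []
Stmt 6 'a = 3 - d': DEAD (a not in live set ['d'])
Stmt 7 'y = 8 + d': DEAD (y not in live set ['d'])
Stmt 8 'return d': KEEP (return); live-in = ['d']
Removed statement numbers: [1, 2, 3, 4, 6, 7]
Surviving IR:
  d = 4
  return d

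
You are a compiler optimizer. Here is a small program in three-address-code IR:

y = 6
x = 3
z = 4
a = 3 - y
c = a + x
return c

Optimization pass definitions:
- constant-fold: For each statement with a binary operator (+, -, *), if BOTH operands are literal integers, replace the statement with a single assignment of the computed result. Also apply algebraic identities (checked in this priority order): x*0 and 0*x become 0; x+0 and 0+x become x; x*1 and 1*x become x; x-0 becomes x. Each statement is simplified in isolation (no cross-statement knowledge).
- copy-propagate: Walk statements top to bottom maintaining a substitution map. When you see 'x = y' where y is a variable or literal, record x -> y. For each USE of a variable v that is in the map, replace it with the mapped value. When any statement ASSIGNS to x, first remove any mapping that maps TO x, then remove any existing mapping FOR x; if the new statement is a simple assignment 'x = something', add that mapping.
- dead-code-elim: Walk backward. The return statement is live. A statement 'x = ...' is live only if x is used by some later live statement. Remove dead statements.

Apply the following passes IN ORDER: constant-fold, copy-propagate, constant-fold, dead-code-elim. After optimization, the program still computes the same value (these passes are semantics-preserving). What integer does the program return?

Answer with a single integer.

Initial IR:
  y = 6
  x = 3
  z = 4
  a = 3 - y
  c = a + x
  return c
After constant-fold (6 stmts):
  y = 6
  x = 3
  z = 4
  a = 3 - y
  c = a + x
  return c
After copy-propagate (6 stmts):
  y = 6
  x = 3
  z = 4
  a = 3 - 6
  c = a + 3
  return c
After constant-fold (6 stmts):
  y = 6
  x = 3
  z = 4
  a = -3
  c = a + 3
  return c
After dead-code-elim (3 stmts):
  a = -3
  c = a + 3
  return c
Evaluate:
  y = 6  =>  y = 6
  x = 3  =>  x = 3
  z = 4  =>  z = 4
  a = 3 - y  =>  a = -3
  c = a + x  =>  c = 0
  return c = 0

Answer: 0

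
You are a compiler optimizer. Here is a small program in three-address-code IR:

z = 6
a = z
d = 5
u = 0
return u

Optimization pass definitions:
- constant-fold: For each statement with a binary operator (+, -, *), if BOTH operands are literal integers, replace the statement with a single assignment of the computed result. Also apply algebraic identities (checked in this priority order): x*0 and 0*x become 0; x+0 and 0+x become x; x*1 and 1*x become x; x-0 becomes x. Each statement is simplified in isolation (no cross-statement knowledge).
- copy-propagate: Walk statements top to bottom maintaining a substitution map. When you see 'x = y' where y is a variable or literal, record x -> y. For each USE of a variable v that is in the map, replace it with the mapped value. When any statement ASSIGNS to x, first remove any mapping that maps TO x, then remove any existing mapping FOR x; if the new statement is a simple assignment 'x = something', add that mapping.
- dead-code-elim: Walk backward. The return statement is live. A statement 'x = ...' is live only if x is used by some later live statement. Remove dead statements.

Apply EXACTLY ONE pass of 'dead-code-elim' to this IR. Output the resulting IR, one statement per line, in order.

Applying dead-code-elim statement-by-statement:
  [5] return u  -> KEEP (return); live=['u']
  [4] u = 0  -> KEEP; live=[]
  [3] d = 5  -> DEAD (d not live)
  [2] a = z  -> DEAD (a not live)
  [1] z = 6  -> DEAD (z not live)
Result (2 stmts):
  u = 0
  return u

Answer: u = 0
return u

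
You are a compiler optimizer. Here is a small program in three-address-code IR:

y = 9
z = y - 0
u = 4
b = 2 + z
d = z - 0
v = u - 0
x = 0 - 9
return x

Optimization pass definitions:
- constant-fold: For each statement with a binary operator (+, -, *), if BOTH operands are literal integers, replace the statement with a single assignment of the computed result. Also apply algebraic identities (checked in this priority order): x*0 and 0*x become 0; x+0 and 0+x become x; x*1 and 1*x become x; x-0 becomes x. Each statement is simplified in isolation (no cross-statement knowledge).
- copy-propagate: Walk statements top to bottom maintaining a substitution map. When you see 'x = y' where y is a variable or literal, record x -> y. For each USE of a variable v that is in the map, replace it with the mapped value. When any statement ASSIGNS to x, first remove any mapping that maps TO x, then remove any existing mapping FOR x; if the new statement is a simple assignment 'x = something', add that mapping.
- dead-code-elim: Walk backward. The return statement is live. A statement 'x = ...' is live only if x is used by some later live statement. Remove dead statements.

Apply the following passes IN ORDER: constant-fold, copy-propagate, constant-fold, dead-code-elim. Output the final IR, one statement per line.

Initial IR:
  y = 9
  z = y - 0
  u = 4
  b = 2 + z
  d = z - 0
  v = u - 0
  x = 0 - 9
  return x
After constant-fold (8 stmts):
  y = 9
  z = y
  u = 4
  b = 2 + z
  d = z
  v = u
  x = -9
  return x
After copy-propagate (8 stmts):
  y = 9
  z = 9
  u = 4
  b = 2 + 9
  d = 9
  v = 4
  x = -9
  return -9
After constant-fold (8 stmts):
  y = 9
  z = 9
  u = 4
  b = 11
  d = 9
  v = 4
  x = -9
  return -9
After dead-code-elim (1 stmts):
  return -9

Answer: return -9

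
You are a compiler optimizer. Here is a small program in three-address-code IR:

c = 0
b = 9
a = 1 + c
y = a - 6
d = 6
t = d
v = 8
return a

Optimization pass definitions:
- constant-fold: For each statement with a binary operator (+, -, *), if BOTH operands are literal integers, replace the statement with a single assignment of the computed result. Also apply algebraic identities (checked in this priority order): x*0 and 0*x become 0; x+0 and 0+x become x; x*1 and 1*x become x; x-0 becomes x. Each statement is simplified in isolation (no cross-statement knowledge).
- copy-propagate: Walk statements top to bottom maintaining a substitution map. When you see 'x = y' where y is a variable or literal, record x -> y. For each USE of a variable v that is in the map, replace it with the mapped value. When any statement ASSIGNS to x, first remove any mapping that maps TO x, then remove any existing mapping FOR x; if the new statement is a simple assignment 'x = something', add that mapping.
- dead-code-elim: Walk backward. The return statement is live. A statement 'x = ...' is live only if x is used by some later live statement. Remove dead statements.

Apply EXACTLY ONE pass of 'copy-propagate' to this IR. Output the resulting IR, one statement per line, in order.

Answer: c = 0
b = 9
a = 1 + 0
y = a - 6
d = 6
t = 6
v = 8
return a

Derivation:
Applying copy-propagate statement-by-statement:
  [1] c = 0  (unchanged)
  [2] b = 9  (unchanged)
  [3] a = 1 + c  -> a = 1 + 0
  [4] y = a - 6  (unchanged)
  [5] d = 6  (unchanged)
  [6] t = d  -> t = 6
  [7] v = 8  (unchanged)
  [8] return a  (unchanged)
Result (8 stmts):
  c = 0
  b = 9
  a = 1 + 0
  y = a - 6
  d = 6
  t = 6
  v = 8
  return a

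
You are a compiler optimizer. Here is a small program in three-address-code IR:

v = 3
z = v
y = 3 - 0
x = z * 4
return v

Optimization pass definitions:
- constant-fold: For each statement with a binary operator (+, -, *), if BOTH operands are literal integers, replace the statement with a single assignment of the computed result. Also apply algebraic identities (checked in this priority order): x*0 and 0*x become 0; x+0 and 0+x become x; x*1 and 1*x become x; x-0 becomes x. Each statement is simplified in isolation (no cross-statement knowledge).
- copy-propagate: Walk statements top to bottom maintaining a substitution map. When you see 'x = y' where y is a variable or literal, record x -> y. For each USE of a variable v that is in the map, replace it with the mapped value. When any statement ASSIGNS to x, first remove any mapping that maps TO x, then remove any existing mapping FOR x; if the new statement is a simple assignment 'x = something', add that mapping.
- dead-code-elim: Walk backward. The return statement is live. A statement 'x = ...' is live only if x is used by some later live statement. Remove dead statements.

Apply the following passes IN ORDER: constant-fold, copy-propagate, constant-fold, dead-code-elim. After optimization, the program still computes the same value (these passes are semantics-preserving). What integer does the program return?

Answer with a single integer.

Answer: 3

Derivation:
Initial IR:
  v = 3
  z = v
  y = 3 - 0
  x = z * 4
  return v
After constant-fold (5 stmts):
  v = 3
  z = v
  y = 3
  x = z * 4
  return v
After copy-propagate (5 stmts):
  v = 3
  z = 3
  y = 3
  x = 3 * 4
  return 3
After constant-fold (5 stmts):
  v = 3
  z = 3
  y = 3
  x = 12
  return 3
After dead-code-elim (1 stmts):
  return 3
Evaluate:
  v = 3  =>  v = 3
  z = v  =>  z = 3
  y = 3 - 0  =>  y = 3
  x = z * 4  =>  x = 12
  return v = 3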